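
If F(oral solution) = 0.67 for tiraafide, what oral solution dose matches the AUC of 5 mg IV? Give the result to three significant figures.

D_oral = 7.46 mg

For equal systemic exposure: F × D_ev = D_iv
D_ev = D_iv / F = 5 / 0.67 = 7.46269 mg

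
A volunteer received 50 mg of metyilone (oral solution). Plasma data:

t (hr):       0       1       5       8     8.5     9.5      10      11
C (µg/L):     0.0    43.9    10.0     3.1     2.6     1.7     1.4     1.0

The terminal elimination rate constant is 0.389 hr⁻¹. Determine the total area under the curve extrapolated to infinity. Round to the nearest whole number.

Trapezoidal AUC_0→11:
  [0→1]: (0.0+43.9)/2 × 1 = 21.95
  [1→5]: (43.9+10.0)/2 × 4 = 107.8
  [5→8]: (10.0+3.1)/2 × 3 = 19.65
  [8→8.5]: (3.1+2.6)/2 × 0.5 = 1.425
  [8.5→9.5]: (2.6+1.7)/2 × 1 = 2.15
  [9.5→10]: (1.7+1.4)/2 × 0.5 = 0.775
  [10→11]: (1.4+1.0)/2 × 1 = 1.2
  Sum = 154.95 µg/L·hr
Extrapolated tail: C_last / k_e = 1.0 / 0.389 = 2.571
AUC_0→∞ = 154.95 + 2.571 = 157.521 µg/L·hr

AUC = 158 µg/L·hr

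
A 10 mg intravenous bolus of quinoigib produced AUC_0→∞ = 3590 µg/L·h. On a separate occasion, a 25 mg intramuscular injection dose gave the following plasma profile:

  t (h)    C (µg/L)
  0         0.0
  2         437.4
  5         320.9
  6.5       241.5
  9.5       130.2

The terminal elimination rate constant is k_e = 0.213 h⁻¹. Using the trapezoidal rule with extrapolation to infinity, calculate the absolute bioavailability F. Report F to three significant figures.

F = 0.353

Trapezoidal AUC_0→9.5 (intramuscular injection):
  [0→2]: (0.0+437.4)/2 × 2 = 437.4
  [2→5]: (437.4+320.9)/2 × 3 = 1137.45
  [5→6.5]: (320.9+241.5)/2 × 1.5 = 421.8
  [6.5→9.5]: (241.5+130.2)/2 × 3 = 557.55
  Sum = 2554.2 µg/L·h
Tail: C_last/k_e = 130.2/0.213 = 611.268
AUC_0→∞ (intramuscular injection) = 2554.2 + 611.268 = 3165.468 µg/L·h
F = (AUC_ev/D_ev)/(AUC_iv/D_iv) = (3165.468/25)/(3590/10) = 126.61872/359 = 0.3527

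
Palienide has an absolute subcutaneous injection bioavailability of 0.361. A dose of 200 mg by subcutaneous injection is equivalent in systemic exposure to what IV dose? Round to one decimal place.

Systemic exposure from an extravascular dose = F × D_ev, so the equivalent IV dose is F × D_ev.
D_iv = F × D_ev = 0.361 × 200 = 72.2 mg

D_iv = 72.2 mg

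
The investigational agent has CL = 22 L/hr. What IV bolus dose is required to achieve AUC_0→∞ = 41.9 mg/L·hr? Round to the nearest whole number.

Dose_iv = CL × AUC_0→∞
     = 22 × 41.9 = 921.8 mg

Dose = 922 mg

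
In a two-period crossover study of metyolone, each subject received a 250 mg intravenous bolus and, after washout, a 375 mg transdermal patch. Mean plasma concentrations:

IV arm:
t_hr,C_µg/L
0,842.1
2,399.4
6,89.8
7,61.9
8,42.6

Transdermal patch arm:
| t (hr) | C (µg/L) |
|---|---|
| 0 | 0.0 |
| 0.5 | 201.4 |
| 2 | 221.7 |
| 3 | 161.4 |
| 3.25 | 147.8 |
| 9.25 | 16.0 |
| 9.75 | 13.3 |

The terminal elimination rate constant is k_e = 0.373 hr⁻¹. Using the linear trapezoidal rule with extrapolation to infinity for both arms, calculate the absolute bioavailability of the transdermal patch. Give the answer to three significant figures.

Trapezoidal AUC_0→8 (IV):
  [0→2]: (842.1+399.4)/2 × 2 = 1241.5
  [2→6]: (399.4+89.8)/2 × 4 = 978.4
  [6→7]: (89.8+61.9)/2 × 1 = 75.85
  [7→8]: (61.9+42.6)/2 × 1 = 52.25
  Sum = 2348.0 µg/L·hr
IV tail: 42.6/0.373 = 114.209; AUC_iv,0→∞ = 2348.0 + 114.209 = 2462.209 µg/L·hr
Trapezoidal AUC_0→9.75 (transdermal patch):
  [0→0.5]: (0.0+201.4)/2 × 0.5 = 50.35
  [0.5→2]: (201.4+221.7)/2 × 1.5 = 317.325
  [2→3]: (221.7+161.4)/2 × 1 = 191.55
  [3→3.25]: (161.4+147.8)/2 × 0.25 = 38.65
  [3.25→9.25]: (147.8+16.0)/2 × 6 = 491.4
  [9.25→9.75]: (16.0+13.3)/2 × 0.5 = 7.325
  Sum = 1096.6 µg/L·hr
transdermal patch tail: 13.3/0.373 = 35.657; AUC_ev,0→∞ = 1096.6 + 35.657 = 1132.257 µg/L·hr
F = (AUC_ev/D_ev)/(AUC_iv/D_iv) = (1132.257/375)/(2462.209/250) = 3.019352/9.848836 = 0.3066

F = 0.307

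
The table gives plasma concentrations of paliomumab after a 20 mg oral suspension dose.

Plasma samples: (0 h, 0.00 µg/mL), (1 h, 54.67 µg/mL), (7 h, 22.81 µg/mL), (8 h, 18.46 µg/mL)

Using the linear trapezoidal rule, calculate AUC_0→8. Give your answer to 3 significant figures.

AUC = 280 µg/mL·h

Trapezoidal AUC_0→8:
  [0→1]: (0.00+54.67)/2 × 1 = 27.335
  [1→7]: (54.67+22.81)/2 × 6 = 232.44
  [7→8]: (22.81+18.46)/2 × 1 = 20.635
  Sum = 280.41 µg/mL·h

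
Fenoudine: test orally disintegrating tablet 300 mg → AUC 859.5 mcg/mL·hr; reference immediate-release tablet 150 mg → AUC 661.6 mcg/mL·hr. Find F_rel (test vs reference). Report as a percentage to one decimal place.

F_rel = 65.0%

F_rel = (AUC_test/D_test) / (AUC_ref/D_ref)
      = (859.5/300) / (661.6/150)
      = 2.865 / 4.41067 = 0.6496 = 64.96%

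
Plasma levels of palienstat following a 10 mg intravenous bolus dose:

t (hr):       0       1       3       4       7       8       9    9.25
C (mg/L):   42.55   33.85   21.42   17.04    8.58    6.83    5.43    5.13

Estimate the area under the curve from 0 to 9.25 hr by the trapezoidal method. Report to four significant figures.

Trapezoidal AUC_0→9.25:
  [0→1]: (42.55+33.85)/2 × 1 = 38.2
  [1→3]: (33.85+21.42)/2 × 2 = 55.27
  [3→4]: (21.42+17.04)/2 × 1 = 19.23
  [4→7]: (17.04+8.58)/2 × 3 = 38.43
  [7→8]: (8.58+6.83)/2 × 1 = 7.705
  [8→9]: (6.83+5.43)/2 × 1 = 6.13
  [9→9.25]: (5.43+5.13)/2 × 0.25 = 1.32
  Sum = 166.285 mg/L·hr

AUC = 166.3 mg/L·hr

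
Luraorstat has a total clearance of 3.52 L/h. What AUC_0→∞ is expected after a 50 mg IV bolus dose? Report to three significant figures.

AUC = 14.2 mg/L·h

AUC_0→∞ = Dose_iv / CL
        = 50 / 3.52 = 14.2045 mg/L·h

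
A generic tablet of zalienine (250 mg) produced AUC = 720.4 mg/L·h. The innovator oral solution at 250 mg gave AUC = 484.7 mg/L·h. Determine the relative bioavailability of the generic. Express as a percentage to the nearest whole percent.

F_rel = 149%

F_rel = (AUC_test/D_test) / (AUC_ref/D_ref)
      = (720.4/250) / (484.7/250)
      = 2.8816 / 1.9388 = 1.4863 = 148.63%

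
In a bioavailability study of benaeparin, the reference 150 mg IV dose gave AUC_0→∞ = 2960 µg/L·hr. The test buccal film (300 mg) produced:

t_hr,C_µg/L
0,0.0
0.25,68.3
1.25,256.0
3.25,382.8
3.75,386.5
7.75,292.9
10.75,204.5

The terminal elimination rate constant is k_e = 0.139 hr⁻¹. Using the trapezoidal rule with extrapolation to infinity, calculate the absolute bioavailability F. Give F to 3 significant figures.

F = 0.773

Trapezoidal AUC_0→10.75 (buccal film):
  [0→0.25]: (0.0+68.3)/2 × 0.25 = 8.5375
  [0.25→1.25]: (68.3+256.0)/2 × 1 = 162.15
  [1.25→3.25]: (256.0+382.8)/2 × 2 = 638.8
  [3.25→3.75]: (382.8+386.5)/2 × 0.5 = 192.325
  [3.75→7.75]: (386.5+292.9)/2 × 4 = 1358.8
  [7.75→10.75]: (292.9+204.5)/2 × 3 = 746.1
  Sum = 3106.7125 µg/L·hr
Tail: C_last/k_e = 204.5/0.139 = 1471.223
AUC_0→∞ (buccal film) = 3106.7125 + 1471.223 = 4577.9355 µg/L·hr
F = (AUC_ev/D_ev)/(AUC_iv/D_iv) = (4577.9355/300)/(2960/150) = 15.259785/19.7333 = 0.7733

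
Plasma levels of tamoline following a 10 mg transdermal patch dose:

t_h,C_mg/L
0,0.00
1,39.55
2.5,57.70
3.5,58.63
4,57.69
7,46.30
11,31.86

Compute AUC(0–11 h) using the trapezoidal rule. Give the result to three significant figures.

AUC = 492 mg/L·h

Trapezoidal AUC_0→11:
  [0→1]: (0.00+39.55)/2 × 1 = 19.775
  [1→2.5]: (39.55+57.70)/2 × 1.5 = 72.9375
  [2.5→3.5]: (57.70+58.63)/2 × 1 = 58.165
  [3.5→4]: (58.63+57.69)/2 × 0.5 = 29.08
  [4→7]: (57.69+46.30)/2 × 3 = 155.985
  [7→11]: (46.30+31.86)/2 × 4 = 156.32
  Sum = 492.2625 mg/L·h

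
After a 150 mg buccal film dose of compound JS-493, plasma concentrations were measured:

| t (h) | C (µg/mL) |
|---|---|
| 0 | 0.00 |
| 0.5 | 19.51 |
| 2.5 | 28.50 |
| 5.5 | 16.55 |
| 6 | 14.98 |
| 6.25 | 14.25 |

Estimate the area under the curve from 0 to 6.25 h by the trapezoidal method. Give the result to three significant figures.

AUC = 132 µg/mL·h

Trapezoidal AUC_0→6.25:
  [0→0.5]: (0.00+19.51)/2 × 0.5 = 4.8775
  [0.5→2.5]: (19.51+28.50)/2 × 2 = 48.01
  [2.5→5.5]: (28.50+16.55)/2 × 3 = 67.575
  [5.5→6]: (16.55+14.98)/2 × 0.5 = 7.8825
  [6→6.25]: (14.98+14.25)/2 × 0.25 = 3.65375
  Sum = 131.99875 µg/mL·h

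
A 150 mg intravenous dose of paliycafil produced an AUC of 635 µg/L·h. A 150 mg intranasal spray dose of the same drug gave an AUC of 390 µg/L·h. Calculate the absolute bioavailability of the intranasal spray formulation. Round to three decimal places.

F = 0.614

F = (AUC_ev / D_ev) / (AUC_iv / D_iv)
  = (390/150) / (635/150)
  = 2.6 / 4.23333 = 0.6142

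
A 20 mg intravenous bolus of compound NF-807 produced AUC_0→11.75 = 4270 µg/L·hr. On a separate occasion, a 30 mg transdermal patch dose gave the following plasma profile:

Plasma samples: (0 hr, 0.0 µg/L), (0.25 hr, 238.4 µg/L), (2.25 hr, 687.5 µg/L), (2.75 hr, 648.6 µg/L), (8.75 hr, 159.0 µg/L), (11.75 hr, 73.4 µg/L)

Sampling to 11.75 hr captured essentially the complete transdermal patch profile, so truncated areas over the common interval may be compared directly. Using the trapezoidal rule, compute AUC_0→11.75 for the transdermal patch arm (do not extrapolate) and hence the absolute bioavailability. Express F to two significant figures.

Trapezoidal AUC_0→11.75 (transdermal patch):
  [0→0.25]: (0.0+238.4)/2 × 0.25 = 29.8
  [0.25→2.25]: (238.4+687.5)/2 × 2 = 925.9
  [2.25→2.75]: (687.5+648.6)/2 × 0.5 = 334.025
  [2.75→8.75]: (648.6+159.0)/2 × 6 = 2422.8
  [8.75→11.75]: (159.0+73.4)/2 × 3 = 348.6
  Sum = 4061.125 µg/L·hr
F = (AUC_ev/D_ev)/(AUC_iv/D_iv) = (4061.125/30)/(4270/20) = 135.371/213.5 = 0.6341

F = 0.63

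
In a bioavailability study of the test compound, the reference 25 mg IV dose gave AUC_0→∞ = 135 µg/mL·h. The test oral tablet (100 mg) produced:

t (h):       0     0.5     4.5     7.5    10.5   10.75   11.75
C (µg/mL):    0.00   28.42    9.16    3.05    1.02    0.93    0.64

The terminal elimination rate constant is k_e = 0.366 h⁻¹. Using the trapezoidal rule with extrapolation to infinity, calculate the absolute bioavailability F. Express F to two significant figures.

Trapezoidal AUC_0→11.75 (oral tablet):
  [0→0.5]: (0.00+28.42)/2 × 0.5 = 7.105
  [0.5→4.5]: (28.42+9.16)/2 × 4 = 75.16
  [4.5→7.5]: (9.16+3.05)/2 × 3 = 18.315
  [7.5→10.5]: (3.05+1.02)/2 × 3 = 6.105
  [10.5→10.75]: (1.02+0.93)/2 × 0.25 = 0.24375
  [10.75→11.75]: (0.93+0.64)/2 × 1 = 0.785
  Sum = 107.71375 µg/mL·h
Tail: C_last/k_e = 0.64/0.366 = 1.749
AUC_0→∞ (oral tablet) = 107.71375 + 1.749 = 109.46275 µg/mL·h
F = (AUC_ev/D_ev)/(AUC_iv/D_iv) = (109.46275/100)/(135/25) = 1.0946275/5.4 = 0.2027

F = 0.20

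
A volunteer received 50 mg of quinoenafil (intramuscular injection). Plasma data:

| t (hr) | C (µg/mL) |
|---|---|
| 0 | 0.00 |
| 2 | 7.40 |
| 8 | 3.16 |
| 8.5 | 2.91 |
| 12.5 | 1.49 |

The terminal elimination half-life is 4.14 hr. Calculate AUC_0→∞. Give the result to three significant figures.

AUC = 58.3 µg/mL·hr

Trapezoidal AUC_0→12.5:
  [0→2]: (0.00+7.40)/2 × 2 = 7.4
  [2→8]: (7.40+3.16)/2 × 6 = 31.68
  [8→8.5]: (3.16+2.91)/2 × 0.5 = 1.5175
  [8.5→12.5]: (2.91+1.49)/2 × 4 = 8.8
  Sum = 49.3975 µg/mL·hr
k_e = ln2 / t½ = 0.693147 / 4.14 = 0.1674 hr^-1
Extrapolated tail: C_last / k_e = 1.49 / 0.1674 = 8.901
AUC_0→∞ = 49.3975 + 8.901 = 58.2985 µg/mL·hr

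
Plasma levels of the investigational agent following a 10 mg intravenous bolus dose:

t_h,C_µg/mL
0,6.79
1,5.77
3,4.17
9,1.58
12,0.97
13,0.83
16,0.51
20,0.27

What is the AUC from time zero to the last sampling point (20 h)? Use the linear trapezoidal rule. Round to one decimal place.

AUC = 41.8 µg/mL·h

Trapezoidal AUC_0→20:
  [0→1]: (6.79+5.77)/2 × 1 = 6.28
  [1→3]: (5.77+4.17)/2 × 2 = 9.94
  [3→9]: (4.17+1.58)/2 × 6 = 17.25
  [9→12]: (1.58+0.97)/2 × 3 = 3.825
  [12→13]: (0.97+0.83)/2 × 1 = 0.9
  [13→16]: (0.83+0.51)/2 × 3 = 2.01
  [16→20]: (0.51+0.27)/2 × 4 = 1.56
  Sum = 41.765 µg/mL·h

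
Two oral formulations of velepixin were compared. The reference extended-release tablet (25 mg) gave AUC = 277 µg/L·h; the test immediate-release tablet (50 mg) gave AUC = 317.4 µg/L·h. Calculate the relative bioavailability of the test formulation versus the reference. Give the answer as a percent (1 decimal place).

F_rel = 57.3%

F_rel = (AUC_test/D_test) / (AUC_ref/D_ref)
      = (317.4/50) / (277/25)
      = 6.348 / 11.08 = 0.5729 = 57.29%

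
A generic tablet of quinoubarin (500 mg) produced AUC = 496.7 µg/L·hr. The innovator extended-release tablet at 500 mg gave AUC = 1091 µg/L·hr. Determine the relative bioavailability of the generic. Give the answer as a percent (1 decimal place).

F_rel = (AUC_test/D_test) / (AUC_ref/D_ref)
      = (496.7/500) / (1091/500)
      = 0.9934 / 2.182 = 0.4553 = 45.53%

F_rel = 45.5%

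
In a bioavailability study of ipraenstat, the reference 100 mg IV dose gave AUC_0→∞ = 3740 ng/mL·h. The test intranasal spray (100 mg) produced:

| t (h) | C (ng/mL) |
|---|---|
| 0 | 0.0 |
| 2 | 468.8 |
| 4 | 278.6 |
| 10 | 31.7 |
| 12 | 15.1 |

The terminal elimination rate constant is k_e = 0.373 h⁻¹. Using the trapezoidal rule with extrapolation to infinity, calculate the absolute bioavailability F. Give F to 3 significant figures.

F = 0.597

Trapezoidal AUC_0→12 (intranasal spray):
  [0→2]: (0.0+468.8)/2 × 2 = 468.8
  [2→4]: (468.8+278.6)/2 × 2 = 747.4
  [4→10]: (278.6+31.7)/2 × 6 = 930.9
  [10→12]: (31.7+15.1)/2 × 2 = 46.8
  Sum = 2193.9 ng/mL·h
Tail: C_last/k_e = 15.1/0.373 = 40.483
AUC_0→∞ (intranasal spray) = 2193.9 + 40.483 = 2234.383 ng/mL·h
F = (AUC_ev/D_ev)/(AUC_iv/D_iv) = (2234.383/100)/(3740/100) = 22.34383/37.4 = 0.5974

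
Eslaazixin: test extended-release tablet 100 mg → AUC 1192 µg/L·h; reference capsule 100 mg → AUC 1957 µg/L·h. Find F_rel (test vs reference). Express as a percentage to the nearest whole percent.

F_rel = (AUC_test/D_test) / (AUC_ref/D_ref)
      = (1192/100) / (1957/100)
      = 11.92 / 19.57 = 0.6091 = 60.91%

F_rel = 61%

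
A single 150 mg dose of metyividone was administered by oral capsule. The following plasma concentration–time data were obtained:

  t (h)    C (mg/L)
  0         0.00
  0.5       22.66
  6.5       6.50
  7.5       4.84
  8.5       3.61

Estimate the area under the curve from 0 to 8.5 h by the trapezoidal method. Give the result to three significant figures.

Trapezoidal AUC_0→8.5:
  [0→0.5]: (0.00+22.66)/2 × 0.5 = 5.665
  [0.5→6.5]: (22.66+6.50)/2 × 6 = 87.48
  [6.5→7.5]: (6.50+4.84)/2 × 1 = 5.67
  [7.5→8.5]: (4.84+3.61)/2 × 1 = 4.225
  Sum = 103.04 mg/L·h

AUC = 103 mg/L·h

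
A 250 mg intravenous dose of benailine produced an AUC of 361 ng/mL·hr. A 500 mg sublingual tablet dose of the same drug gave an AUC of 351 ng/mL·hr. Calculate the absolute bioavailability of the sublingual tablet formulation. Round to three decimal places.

F = 0.486

F = (AUC_ev / D_ev) / (AUC_iv / D_iv)
  = (351/500) / (361/250)
  = 0.702 / 1.444 = 0.4861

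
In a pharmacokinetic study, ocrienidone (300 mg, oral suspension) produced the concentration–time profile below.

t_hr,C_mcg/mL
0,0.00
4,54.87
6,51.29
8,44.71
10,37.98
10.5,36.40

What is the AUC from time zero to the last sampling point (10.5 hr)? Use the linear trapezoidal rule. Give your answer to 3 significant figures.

Trapezoidal AUC_0→10.5:
  [0→4]: (0.00+54.87)/2 × 4 = 109.74
  [4→6]: (54.87+51.29)/2 × 2 = 106.16
  [6→8]: (51.29+44.71)/2 × 2 = 96.0
  [8→10]: (44.71+37.98)/2 × 2 = 82.69
  [10→10.5]: (37.98+36.40)/2 × 0.5 = 18.595
  Sum = 413.185 mcg/mL·hr

AUC = 413 mcg/mL·hr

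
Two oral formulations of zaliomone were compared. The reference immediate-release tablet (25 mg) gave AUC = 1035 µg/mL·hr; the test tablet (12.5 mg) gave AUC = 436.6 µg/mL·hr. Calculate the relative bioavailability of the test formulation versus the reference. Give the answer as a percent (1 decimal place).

F_rel = 84.4%

F_rel = (AUC_test/D_test) / (AUC_ref/D_ref)
      = (436.6/12.5) / (1035/25)
      = 34.928 / 41.4 = 0.8437 = 84.37%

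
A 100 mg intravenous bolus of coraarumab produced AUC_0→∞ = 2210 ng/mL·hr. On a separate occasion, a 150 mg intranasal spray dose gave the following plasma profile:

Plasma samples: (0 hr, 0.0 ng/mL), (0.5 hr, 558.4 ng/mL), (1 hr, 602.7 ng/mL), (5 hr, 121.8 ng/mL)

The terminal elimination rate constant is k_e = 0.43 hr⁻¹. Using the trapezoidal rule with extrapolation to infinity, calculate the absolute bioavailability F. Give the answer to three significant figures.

Trapezoidal AUC_0→5 (intranasal spray):
  [0→0.5]: (0.0+558.4)/2 × 0.5 = 139.6
  [0.5→1]: (558.4+602.7)/2 × 0.5 = 290.275
  [1→5]: (602.7+121.8)/2 × 4 = 1449.0
  Sum = 1878.875 ng/mL·hr
Tail: C_last/k_e = 121.8/0.43 = 283.256
AUC_0→∞ (intranasal spray) = 1878.875 + 283.256 = 2162.131 ng/mL·hr
F = (AUC_ev/D_ev)/(AUC_iv/D_iv) = (2162.131/150)/(2210/100) = 14.4142/22.1 = 0.6522

F = 0.652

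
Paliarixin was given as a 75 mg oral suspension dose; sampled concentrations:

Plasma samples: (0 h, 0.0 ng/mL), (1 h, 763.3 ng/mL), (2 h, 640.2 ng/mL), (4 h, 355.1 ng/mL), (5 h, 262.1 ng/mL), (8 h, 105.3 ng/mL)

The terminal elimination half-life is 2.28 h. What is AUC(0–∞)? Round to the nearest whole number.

AUC = 3285 ng/mL·h

Trapezoidal AUC_0→8:
  [0→1]: (0.0+763.3)/2 × 1 = 381.65
  [1→2]: (763.3+640.2)/2 × 1 = 701.75
  [2→4]: (640.2+355.1)/2 × 2 = 995.3
  [4→5]: (355.1+262.1)/2 × 1 = 308.6
  [5→8]: (262.1+105.3)/2 × 3 = 551.1
  Sum = 2938.4 ng/mL·h
k_e = ln2 / t½ = 0.693147 / 2.28 = 0.3040 h^-1
Extrapolated tail: C_last / k_e = 105.3 / 0.304 = 346.382
AUC_0→∞ = 2938.4 + 346.382 = 3284.782 ng/mL·h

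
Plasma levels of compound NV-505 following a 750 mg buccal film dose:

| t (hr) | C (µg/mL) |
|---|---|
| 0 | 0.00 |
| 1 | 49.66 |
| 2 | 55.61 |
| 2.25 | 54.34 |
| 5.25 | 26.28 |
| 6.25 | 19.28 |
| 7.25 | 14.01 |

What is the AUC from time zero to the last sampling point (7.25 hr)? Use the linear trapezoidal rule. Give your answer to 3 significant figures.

AUC = 252 µg/mL·hr

Trapezoidal AUC_0→7.25:
  [0→1]: (0.00+49.66)/2 × 1 = 24.83
  [1→2]: (49.66+55.61)/2 × 1 = 52.635
  [2→2.25]: (55.61+54.34)/2 × 0.25 = 13.74375
  [2.25→5.25]: (54.34+26.28)/2 × 3 = 120.93
  [5.25→6.25]: (26.28+19.28)/2 × 1 = 22.78
  [6.25→7.25]: (19.28+14.01)/2 × 1 = 16.645
  Sum = 251.56375 µg/mL·hr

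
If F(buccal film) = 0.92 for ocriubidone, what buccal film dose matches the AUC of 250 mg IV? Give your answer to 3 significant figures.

For equal systemic exposure: F × D_ev = D_iv
D_ev = D_iv / F = 250 / 0.92 = 271.739 mg

D_buccal = 272 mg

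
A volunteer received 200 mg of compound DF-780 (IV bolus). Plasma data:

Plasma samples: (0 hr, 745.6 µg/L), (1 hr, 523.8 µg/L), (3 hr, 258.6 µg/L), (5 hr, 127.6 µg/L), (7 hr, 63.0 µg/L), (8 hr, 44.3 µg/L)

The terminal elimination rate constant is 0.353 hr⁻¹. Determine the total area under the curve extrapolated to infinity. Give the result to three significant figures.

AUC = 2170 µg/L·hr

Trapezoidal AUC_0→8:
  [0→1]: (745.6+523.8)/2 × 1 = 634.7
  [1→3]: (523.8+258.6)/2 × 2 = 782.4
  [3→5]: (258.6+127.6)/2 × 2 = 386.2
  [5→7]: (127.6+63.0)/2 × 2 = 190.6
  [7→8]: (63.0+44.3)/2 × 1 = 53.65
  Sum = 2047.55 µg/L·hr
Extrapolated tail: C_last / k_e = 44.3 / 0.353 = 125.496
AUC_0→∞ = 2047.55 + 125.496 = 2173.046 µg/L·hr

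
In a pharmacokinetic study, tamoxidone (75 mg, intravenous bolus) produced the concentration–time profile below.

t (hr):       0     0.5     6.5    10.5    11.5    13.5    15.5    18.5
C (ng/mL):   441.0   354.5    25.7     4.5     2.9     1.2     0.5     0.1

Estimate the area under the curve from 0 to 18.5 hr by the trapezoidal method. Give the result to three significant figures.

Trapezoidal AUC_0→18.5:
  [0→0.5]: (441.0+354.5)/2 × 0.5 = 198.875
  [0.5→6.5]: (354.5+25.7)/2 × 6 = 1140.6
  [6.5→10.5]: (25.7+4.5)/2 × 4 = 60.4
  [10.5→11.5]: (4.5+2.9)/2 × 1 = 3.7
  [11.5→13.5]: (2.9+1.2)/2 × 2 = 4.1
  [13.5→15.5]: (1.2+0.5)/2 × 2 = 1.7
  [15.5→18.5]: (0.5+0.1)/2 × 3 = 0.9
  Sum = 1410.275 ng/mL·hr

AUC = 1410 ng/mL·hr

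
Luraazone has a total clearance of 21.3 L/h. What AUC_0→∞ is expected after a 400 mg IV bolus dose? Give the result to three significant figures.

AUC_0→∞ = Dose_iv / CL
        = 400 / 21.3 = 18.7793 mg/L·h

AUC = 18.8 mg/L·h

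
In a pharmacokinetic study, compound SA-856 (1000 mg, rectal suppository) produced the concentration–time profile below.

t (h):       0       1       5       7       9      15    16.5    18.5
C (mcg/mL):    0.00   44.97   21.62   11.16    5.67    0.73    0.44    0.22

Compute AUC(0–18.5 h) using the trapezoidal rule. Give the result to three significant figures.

Trapezoidal AUC_0→18.5:
  [0→1]: (0.00+44.97)/2 × 1 = 22.485
  [1→5]: (44.97+21.62)/2 × 4 = 133.18
  [5→7]: (21.62+11.16)/2 × 2 = 32.78
  [7→9]: (11.16+5.67)/2 × 2 = 16.83
  [9→15]: (5.67+0.73)/2 × 6 = 19.2
  [15→16.5]: (0.73+0.44)/2 × 1.5 = 0.8775
  [16.5→18.5]: (0.44+0.22)/2 × 2 = 0.66
  Sum = 226.0125 mcg/mL·h

AUC = 226 mcg/mL·h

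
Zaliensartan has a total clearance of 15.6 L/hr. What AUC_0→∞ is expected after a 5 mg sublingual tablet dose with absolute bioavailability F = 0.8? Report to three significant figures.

AUC = 0.256 mg/L·hr

AUC_0→∞ = F × Dose / CL
        = 0.8 × 5 / 15.6 = 0.25641 mg/L·hr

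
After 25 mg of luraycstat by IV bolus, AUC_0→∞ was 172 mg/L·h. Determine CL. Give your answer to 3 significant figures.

CL = Dose_iv / AUC_0→∞
   = 25 / 172 = 0.145349 L/h

CL = 0.145 L/h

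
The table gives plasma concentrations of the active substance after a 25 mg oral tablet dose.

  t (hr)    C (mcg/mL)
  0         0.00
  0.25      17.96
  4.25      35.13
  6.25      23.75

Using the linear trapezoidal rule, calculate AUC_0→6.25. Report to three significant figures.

Trapezoidal AUC_0→6.25:
  [0→0.25]: (0.00+17.96)/2 × 0.25 = 2.245
  [0.25→4.25]: (17.96+35.13)/2 × 4 = 106.18
  [4.25→6.25]: (35.13+23.75)/2 × 2 = 58.88
  Sum = 167.305 mcg/mL·hr

AUC = 167 mcg/mL·hr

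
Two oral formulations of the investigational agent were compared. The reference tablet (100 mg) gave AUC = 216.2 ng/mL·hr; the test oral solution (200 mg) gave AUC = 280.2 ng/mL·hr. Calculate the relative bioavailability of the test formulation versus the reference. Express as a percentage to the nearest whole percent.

F_rel = (AUC_test/D_test) / (AUC_ref/D_ref)
      = (280.2/200) / (216.2/100)
      = 1.401 / 2.162 = 0.6480 = 64.80%

F_rel = 65%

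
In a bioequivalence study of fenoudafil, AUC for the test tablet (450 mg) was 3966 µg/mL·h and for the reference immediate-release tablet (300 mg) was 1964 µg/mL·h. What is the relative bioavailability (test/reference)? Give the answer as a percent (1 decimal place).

F_rel = (AUC_test/D_test) / (AUC_ref/D_ref)
      = (3966/450) / (1964/300)
      = 8.81333 / 6.54667 = 1.3462 = 134.62%

F_rel = 134.6%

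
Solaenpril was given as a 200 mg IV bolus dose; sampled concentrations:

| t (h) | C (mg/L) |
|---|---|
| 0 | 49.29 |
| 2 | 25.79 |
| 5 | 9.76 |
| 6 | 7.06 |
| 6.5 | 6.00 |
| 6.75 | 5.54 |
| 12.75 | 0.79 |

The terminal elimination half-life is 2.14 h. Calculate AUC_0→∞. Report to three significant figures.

AUC = 163 mg/L·h

Trapezoidal AUC_0→12.75:
  [0→2]: (49.29+25.79)/2 × 2 = 75.08
  [2→5]: (25.79+9.76)/2 × 3 = 53.325
  [5→6]: (9.76+7.06)/2 × 1 = 8.41
  [6→6.5]: (7.06+6.00)/2 × 0.5 = 3.265
  [6.5→6.75]: (6.00+5.54)/2 × 0.25 = 1.4425
  [6.75→12.75]: (5.54+0.79)/2 × 6 = 18.99
  Sum = 160.5125 mg/L·h
k_e = ln2 / t½ = 0.693147 / 2.14 = 0.3239 h^-1
Extrapolated tail: C_last / k_e = 0.79 / 0.3239 = 2.439
AUC_0→∞ = 160.5125 + 2.439 = 162.9515 mg/L·h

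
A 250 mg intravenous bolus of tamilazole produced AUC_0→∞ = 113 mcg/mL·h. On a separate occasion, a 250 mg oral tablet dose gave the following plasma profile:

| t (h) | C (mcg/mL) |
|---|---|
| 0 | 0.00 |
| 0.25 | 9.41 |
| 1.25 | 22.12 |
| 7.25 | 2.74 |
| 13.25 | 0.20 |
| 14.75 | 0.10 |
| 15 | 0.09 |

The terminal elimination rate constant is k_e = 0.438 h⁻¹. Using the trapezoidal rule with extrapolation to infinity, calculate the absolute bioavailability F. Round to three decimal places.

Trapezoidal AUC_0→15 (oral tablet):
  [0→0.25]: (0.00+9.41)/2 × 0.25 = 1.17625
  [0.25→1.25]: (9.41+22.12)/2 × 1 = 15.765
  [1.25→7.25]: (22.12+2.74)/2 × 6 = 74.58
  [7.25→13.25]: (2.74+0.20)/2 × 6 = 8.82
  [13.25→14.75]: (0.20+0.10)/2 × 1.5 = 0.225
  [14.75→15]: (0.10+0.09)/2 × 0.25 = 0.02375
  Sum = 100.59 mcg/mL·h
Tail: C_last/k_e = 0.09/0.438 = 0.205
AUC_0→∞ (oral tablet) = 100.59 + 0.205 = 100.795 mcg/mL·h
F = (AUC_ev/D_ev)/(AUC_iv/D_iv) = (100.795/250)/(113/250) = 0.40318/0.452 = 0.8920

F = 0.892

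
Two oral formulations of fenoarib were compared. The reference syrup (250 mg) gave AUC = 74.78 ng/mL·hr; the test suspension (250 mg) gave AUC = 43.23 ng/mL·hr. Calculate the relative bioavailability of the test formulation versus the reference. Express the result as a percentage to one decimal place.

F_rel = 57.8%

F_rel = (AUC_test/D_test) / (AUC_ref/D_ref)
      = (43.23/250) / (74.78/250)
      = 0.17292 / 0.29912 = 0.5781 = 57.81%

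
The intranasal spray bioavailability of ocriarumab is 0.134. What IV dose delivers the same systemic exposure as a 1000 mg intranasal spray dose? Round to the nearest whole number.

D_iv = 134 mg

Systemic exposure from an extravascular dose = F × D_ev, so the equivalent IV dose is F × D_ev.
D_iv = F × D_ev = 0.134 × 1000 = 134 mg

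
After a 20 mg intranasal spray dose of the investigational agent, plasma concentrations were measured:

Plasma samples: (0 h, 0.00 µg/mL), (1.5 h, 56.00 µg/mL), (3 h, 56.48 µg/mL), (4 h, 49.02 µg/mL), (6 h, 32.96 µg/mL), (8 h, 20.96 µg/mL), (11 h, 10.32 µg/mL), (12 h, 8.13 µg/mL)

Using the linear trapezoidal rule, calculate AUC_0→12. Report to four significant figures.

AUC = 371.2 µg/mL·h

Trapezoidal AUC_0→12:
  [0→1.5]: (0.00+56.00)/2 × 1.5 = 42.0
  [1.5→3]: (56.00+56.48)/2 × 1.5 = 84.36
  [3→4]: (56.48+49.02)/2 × 1 = 52.75
  [4→6]: (49.02+32.96)/2 × 2 = 81.98
  [6→8]: (32.96+20.96)/2 × 2 = 53.92
  [8→11]: (20.96+10.32)/2 × 3 = 46.92
  [11→12]: (10.32+8.13)/2 × 1 = 9.225
  Sum = 371.155 µg/mL·h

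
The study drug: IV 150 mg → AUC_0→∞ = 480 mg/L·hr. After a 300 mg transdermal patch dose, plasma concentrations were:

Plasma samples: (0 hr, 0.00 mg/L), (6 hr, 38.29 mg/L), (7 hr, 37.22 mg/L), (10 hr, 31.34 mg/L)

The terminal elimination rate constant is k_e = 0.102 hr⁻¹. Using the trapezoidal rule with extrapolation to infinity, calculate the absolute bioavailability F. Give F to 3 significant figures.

F = 0.586

Trapezoidal AUC_0→10 (transdermal patch):
  [0→6]: (0.00+38.29)/2 × 6 = 114.87
  [6→7]: (38.29+37.22)/2 × 1 = 37.755
  [7→10]: (37.22+31.34)/2 × 3 = 102.84
  Sum = 255.465 mg/L·hr
Tail: C_last/k_e = 31.34/0.102 = 307.255
AUC_0→∞ (transdermal patch) = 255.465 + 307.255 = 562.72 mg/L·hr
F = (AUC_ev/D_ev)/(AUC_iv/D_iv) = (562.72/300)/(480/150) = 1.87573/3.2 = 0.5862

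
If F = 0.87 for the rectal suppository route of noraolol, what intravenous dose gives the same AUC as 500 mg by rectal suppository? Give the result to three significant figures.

Systemic exposure from an extravascular dose = F × D_ev, so the equivalent IV dose is F × D_ev.
D_iv = F × D_ev = 0.87 × 500 = 435 mg

D_iv = 435 mg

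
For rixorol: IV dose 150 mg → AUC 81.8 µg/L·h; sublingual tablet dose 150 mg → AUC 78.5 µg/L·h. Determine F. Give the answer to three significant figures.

F = (AUC_ev / D_ev) / (AUC_iv / D_iv)
  = (78.5/150) / (81.8/150)
  = 0.523333 / 0.545333 = 0.9597

F = 0.960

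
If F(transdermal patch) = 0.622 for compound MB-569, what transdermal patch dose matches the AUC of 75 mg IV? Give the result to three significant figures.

For equal systemic exposure: F × D_ev = D_iv
D_ev = D_iv / F = 75 / 0.622 = 120.579 mg

D_transdermal = 121 mg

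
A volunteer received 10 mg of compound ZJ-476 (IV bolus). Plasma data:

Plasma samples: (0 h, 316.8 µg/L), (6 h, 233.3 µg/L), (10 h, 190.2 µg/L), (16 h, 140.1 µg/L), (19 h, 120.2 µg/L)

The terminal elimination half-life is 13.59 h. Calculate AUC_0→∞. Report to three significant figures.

AUC = 6240 µg/L·h

Trapezoidal AUC_0→19:
  [0→6]: (316.8+233.3)/2 × 6 = 1650.3
  [6→10]: (233.3+190.2)/2 × 4 = 847.0
  [10→16]: (190.2+140.1)/2 × 6 = 990.9
  [16→19]: (140.1+120.2)/2 × 3 = 390.45
  Sum = 3878.65 µg/L·h
k_e = ln2 / t½ = 0.693147 / 13.59 = 0.0510 h^-1
Extrapolated tail: C_last / k_e = 120.2 / 0.051 = 2356.863
AUC_0→∞ = 3878.65 + 2356.863 = 6235.513 µg/L·h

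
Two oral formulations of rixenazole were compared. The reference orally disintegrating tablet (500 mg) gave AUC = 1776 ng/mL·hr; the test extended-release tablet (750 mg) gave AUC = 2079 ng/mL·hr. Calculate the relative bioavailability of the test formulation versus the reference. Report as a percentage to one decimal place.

F_rel = (AUC_test/D_test) / (AUC_ref/D_ref)
      = (2079/750) / (1776/500)
      = 2.772 / 3.552 = 0.7804 = 78.04%

F_rel = 78.0%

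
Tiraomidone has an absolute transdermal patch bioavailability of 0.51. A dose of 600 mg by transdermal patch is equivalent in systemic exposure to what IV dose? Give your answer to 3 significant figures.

Systemic exposure from an extravascular dose = F × D_ev, so the equivalent IV dose is F × D_ev.
D_iv = F × D_ev = 0.51 × 600 = 306 mg

D_iv = 306 mg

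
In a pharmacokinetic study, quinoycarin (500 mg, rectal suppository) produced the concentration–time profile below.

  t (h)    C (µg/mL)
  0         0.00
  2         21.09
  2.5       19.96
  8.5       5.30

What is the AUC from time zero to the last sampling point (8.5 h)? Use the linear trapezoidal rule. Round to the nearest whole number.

AUC = 107 µg/mL·h

Trapezoidal AUC_0→8.5:
  [0→2]: (0.00+21.09)/2 × 2 = 21.09
  [2→2.5]: (21.09+19.96)/2 × 0.5 = 10.2625
  [2.5→8.5]: (19.96+5.30)/2 × 6 = 75.78
  Sum = 107.1325 µg/mL·h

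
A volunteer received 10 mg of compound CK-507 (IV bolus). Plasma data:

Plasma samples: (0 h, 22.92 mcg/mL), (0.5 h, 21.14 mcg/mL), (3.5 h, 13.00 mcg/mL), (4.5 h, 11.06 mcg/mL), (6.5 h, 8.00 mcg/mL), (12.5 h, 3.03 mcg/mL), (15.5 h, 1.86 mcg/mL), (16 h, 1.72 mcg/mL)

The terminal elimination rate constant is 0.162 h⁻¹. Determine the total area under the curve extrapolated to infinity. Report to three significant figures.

AUC = 145 mcg/mL·h

Trapezoidal AUC_0→16:
  [0→0.5]: (22.92+21.14)/2 × 0.5 = 11.015
  [0.5→3.5]: (21.14+13.00)/2 × 3 = 51.21
  [3.5→4.5]: (13.00+11.06)/2 × 1 = 12.03
  [4.5→6.5]: (11.06+8.00)/2 × 2 = 19.06
  [6.5→12.5]: (8.00+3.03)/2 × 6 = 33.09
  [12.5→15.5]: (3.03+1.86)/2 × 3 = 7.335
  [15.5→16]: (1.86+1.72)/2 × 0.5 = 0.895
  Sum = 134.635 mcg/mL·h
Extrapolated tail: C_last / k_e = 1.72 / 0.162 = 10.617
AUC_0→∞ = 134.635 + 10.617 = 145.252 mcg/mL·h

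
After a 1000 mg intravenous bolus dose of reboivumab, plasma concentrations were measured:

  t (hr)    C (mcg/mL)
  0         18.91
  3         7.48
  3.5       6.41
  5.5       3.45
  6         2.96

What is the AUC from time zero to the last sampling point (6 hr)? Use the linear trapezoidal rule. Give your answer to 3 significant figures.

Trapezoidal AUC_0→6:
  [0→3]: (18.91+7.48)/2 × 3 = 39.585
  [3→3.5]: (7.48+6.41)/2 × 0.5 = 3.4725
  [3.5→5.5]: (6.41+3.45)/2 × 2 = 9.86
  [5.5→6]: (3.45+2.96)/2 × 0.5 = 1.6025
  Sum = 54.52 mcg/mL·hr

AUC = 54.5 mcg/mL·hr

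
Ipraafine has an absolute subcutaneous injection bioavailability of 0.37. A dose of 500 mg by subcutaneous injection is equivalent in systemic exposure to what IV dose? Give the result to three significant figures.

Systemic exposure from an extravascular dose = F × D_ev, so the equivalent IV dose is F × D_ev.
D_iv = F × D_ev = 0.37 × 500 = 185 mg

D_iv = 185 mg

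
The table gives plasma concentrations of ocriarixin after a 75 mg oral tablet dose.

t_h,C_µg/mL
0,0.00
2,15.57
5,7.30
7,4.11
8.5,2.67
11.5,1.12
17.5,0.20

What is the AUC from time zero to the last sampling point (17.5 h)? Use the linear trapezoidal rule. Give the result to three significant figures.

Trapezoidal AUC_0→17.5:
  [0→2]: (0.00+15.57)/2 × 2 = 15.57
  [2→5]: (15.57+7.30)/2 × 3 = 34.305
  [5→7]: (7.30+4.11)/2 × 2 = 11.41
  [7→8.5]: (4.11+2.67)/2 × 1.5 = 5.085
  [8.5→11.5]: (2.67+1.12)/2 × 3 = 5.685
  [11.5→17.5]: (1.12+0.20)/2 × 6 = 3.96
  Sum = 76.015 µg/mL·h

AUC = 76.0 µg/mL·h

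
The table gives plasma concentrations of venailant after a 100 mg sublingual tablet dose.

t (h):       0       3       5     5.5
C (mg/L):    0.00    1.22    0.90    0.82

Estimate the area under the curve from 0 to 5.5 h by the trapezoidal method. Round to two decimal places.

AUC = 4.38 mg/L·h

Trapezoidal AUC_0→5.5:
  [0→3]: (0.00+1.22)/2 × 3 = 1.83
  [3→5]: (1.22+0.90)/2 × 2 = 2.12
  [5→5.5]: (0.90+0.82)/2 × 0.5 = 0.43
  Sum = 4.38 mg/L·h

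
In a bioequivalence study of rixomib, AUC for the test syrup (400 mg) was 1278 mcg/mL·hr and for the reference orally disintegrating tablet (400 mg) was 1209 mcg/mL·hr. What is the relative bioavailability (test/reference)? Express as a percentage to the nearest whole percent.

F_rel = (AUC_test/D_test) / (AUC_ref/D_ref)
      = (1278/400) / (1209/400)
      = 3.195 / 3.0225 = 1.0571 = 105.71%

F_rel = 106%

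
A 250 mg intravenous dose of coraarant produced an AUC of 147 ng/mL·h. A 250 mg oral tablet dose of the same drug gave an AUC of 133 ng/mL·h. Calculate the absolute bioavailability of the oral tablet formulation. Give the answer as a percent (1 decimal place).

F = 90.5%

F = (AUC_ev / D_ev) / (AUC_iv / D_iv)
  = (133/250) / (147/250)
  = 0.532 / 0.588 = 0.9048
  = 90.48%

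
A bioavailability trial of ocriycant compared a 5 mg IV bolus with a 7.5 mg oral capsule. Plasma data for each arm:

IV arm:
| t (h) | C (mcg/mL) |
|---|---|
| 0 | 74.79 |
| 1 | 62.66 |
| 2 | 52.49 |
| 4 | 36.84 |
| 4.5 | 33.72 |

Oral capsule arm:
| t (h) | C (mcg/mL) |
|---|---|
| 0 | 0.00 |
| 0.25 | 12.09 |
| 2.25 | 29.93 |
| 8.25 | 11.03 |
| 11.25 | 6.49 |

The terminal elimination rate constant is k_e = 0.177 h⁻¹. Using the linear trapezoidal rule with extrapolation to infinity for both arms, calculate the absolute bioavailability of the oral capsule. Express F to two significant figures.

Trapezoidal AUC_0→4.5 (IV):
  [0→1]: (74.79+62.66)/2 × 1 = 68.725
  [1→2]: (62.66+52.49)/2 × 1 = 57.575
  [2→4]: (52.49+36.84)/2 × 2 = 89.33
  [4→4.5]: (36.84+33.72)/2 × 0.5 = 17.64
  Sum = 233.27 mcg/mL·h
IV tail: 33.72/0.177 = 190.508; AUC_iv,0→∞ = 233.27 + 190.508 = 423.778 mcg/mL·h
Trapezoidal AUC_0→11.25 (oral capsule):
  [0→0.25]: (0.00+12.09)/2 × 0.25 = 1.51125
  [0.25→2.25]: (12.09+29.93)/2 × 2 = 42.02
  [2.25→8.25]: (29.93+11.03)/2 × 6 = 122.88
  [8.25→11.25]: (11.03+6.49)/2 × 3 = 26.28
  Sum = 192.69125 mcg/mL·h
oral capsule tail: 6.49/0.177 = 36.667; AUC_ev,0→∞ = 192.69125 + 36.667 = 229.35825 mcg/mL·h
F = (AUC_ev/D_ev)/(AUC_iv/D_iv) = (229.35825/7.5)/(423.778/5) = 30.5811/84.7556 = 0.3608

F = 0.36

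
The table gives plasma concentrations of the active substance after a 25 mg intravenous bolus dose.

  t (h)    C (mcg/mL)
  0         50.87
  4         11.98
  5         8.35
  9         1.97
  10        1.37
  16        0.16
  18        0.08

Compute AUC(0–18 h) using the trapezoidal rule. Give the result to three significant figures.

AUC = 163 mcg/mL·h

Trapezoidal AUC_0→18:
  [0→4]: (50.87+11.98)/2 × 4 = 125.7
  [4→5]: (11.98+8.35)/2 × 1 = 10.165
  [5→9]: (8.35+1.97)/2 × 4 = 20.64
  [9→10]: (1.97+1.37)/2 × 1 = 1.67
  [10→16]: (1.37+0.16)/2 × 6 = 4.59
  [16→18]: (0.16+0.08)/2 × 2 = 0.24
  Sum = 163.005 mcg/mL·h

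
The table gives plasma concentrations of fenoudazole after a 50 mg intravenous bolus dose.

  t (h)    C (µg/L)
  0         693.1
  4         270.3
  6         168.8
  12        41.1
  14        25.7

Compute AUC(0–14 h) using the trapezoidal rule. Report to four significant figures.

Trapezoidal AUC_0→14:
  [0→4]: (693.1+270.3)/2 × 4 = 1926.8
  [4→6]: (270.3+168.8)/2 × 2 = 439.1
  [6→12]: (168.8+41.1)/2 × 6 = 629.7
  [12→14]: (41.1+25.7)/2 × 2 = 66.8
  Sum = 3062.4 µg/L·h

AUC = 3062 µg/L·h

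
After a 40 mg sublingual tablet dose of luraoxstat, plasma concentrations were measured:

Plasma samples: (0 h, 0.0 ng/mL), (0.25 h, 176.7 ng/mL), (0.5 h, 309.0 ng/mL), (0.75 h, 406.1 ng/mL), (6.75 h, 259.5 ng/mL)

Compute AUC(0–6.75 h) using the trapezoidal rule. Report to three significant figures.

AUC = 2170 ng/mL·h

Trapezoidal AUC_0→6.75:
  [0→0.25]: (0.0+176.7)/2 × 0.25 = 22.0875
  [0.25→0.5]: (176.7+309.0)/2 × 0.25 = 60.7125
  [0.5→0.75]: (309.0+406.1)/2 × 0.25 = 89.3875
  [0.75→6.75]: (406.1+259.5)/2 × 6 = 1996.8
  Sum = 2168.9875 ng/mL·h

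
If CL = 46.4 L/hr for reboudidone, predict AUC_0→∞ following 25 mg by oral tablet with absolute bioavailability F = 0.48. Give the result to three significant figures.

AUC_0→∞ = F × Dose / CL
        = 0.48 × 25 / 46.4 = 0.258621 mg/L·hr

AUC = 0.259 mg/L·hr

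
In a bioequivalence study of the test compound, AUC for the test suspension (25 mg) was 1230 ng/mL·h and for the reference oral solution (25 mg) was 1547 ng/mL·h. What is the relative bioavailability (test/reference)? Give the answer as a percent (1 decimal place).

F_rel = 79.5%

F_rel = (AUC_test/D_test) / (AUC_ref/D_ref)
      = (1230/25) / (1547/25)
      = 49.2 / 61.88 = 0.7951 = 79.51%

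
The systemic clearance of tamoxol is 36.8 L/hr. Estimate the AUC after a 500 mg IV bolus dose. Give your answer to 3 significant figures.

AUC_0→∞ = Dose_iv / CL
        = 500 / 36.8 = 13.587 mg/L·hr

AUC = 13.6 mg/L·hr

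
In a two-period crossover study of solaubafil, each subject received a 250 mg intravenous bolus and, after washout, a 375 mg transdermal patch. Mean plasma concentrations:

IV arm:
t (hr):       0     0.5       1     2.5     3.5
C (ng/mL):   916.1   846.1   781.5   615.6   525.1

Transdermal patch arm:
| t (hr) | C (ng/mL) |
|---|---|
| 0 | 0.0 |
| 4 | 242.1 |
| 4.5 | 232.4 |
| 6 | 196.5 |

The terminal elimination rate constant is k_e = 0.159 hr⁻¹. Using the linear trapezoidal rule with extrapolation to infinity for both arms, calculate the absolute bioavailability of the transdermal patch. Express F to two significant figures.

Trapezoidal AUC_0→3.5 (IV):
  [0→0.5]: (916.1+846.1)/2 × 0.5 = 440.55
  [0.5→1]: (846.1+781.5)/2 × 0.5 = 406.9
  [1→2.5]: (781.5+615.6)/2 × 1.5 = 1047.825
  [2.5→3.5]: (615.6+525.1)/2 × 1 = 570.35
  Sum = 2465.625 ng/mL·hr
IV tail: 525.1/0.159 = 3302.516; AUC_iv,0→∞ = 2465.625 + 3302.516 = 5768.141 ng/mL·hr
Trapezoidal AUC_0→6 (transdermal patch):
  [0→4]: (0.0+242.1)/2 × 4 = 484.2
  [4→4.5]: (242.1+232.4)/2 × 0.5 = 118.625
  [4.5→6]: (232.4+196.5)/2 × 1.5 = 321.675
  Sum = 924.5 ng/mL·hr
transdermal patch tail: 196.5/0.159 = 1235.849; AUC_ev,0→∞ = 924.5 + 1235.849 = 2160.349 ng/mL·hr
F = (AUC_ev/D_ev)/(AUC_iv/D_iv) = (2160.349/375)/(5768.141/250) = 5.76093/23.072564 = 0.2497

F = 0.25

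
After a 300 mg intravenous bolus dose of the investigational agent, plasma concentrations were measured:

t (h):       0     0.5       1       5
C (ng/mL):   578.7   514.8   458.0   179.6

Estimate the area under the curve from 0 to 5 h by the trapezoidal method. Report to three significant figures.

AUC = 1790 ng/mL·h

Trapezoidal AUC_0→5:
  [0→0.5]: (578.7+514.8)/2 × 0.5 = 273.375
  [0.5→1]: (514.8+458.0)/2 × 0.5 = 243.2
  [1→5]: (458.0+179.6)/2 × 4 = 1275.2
  Sum = 1791.775 ng/mL·h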